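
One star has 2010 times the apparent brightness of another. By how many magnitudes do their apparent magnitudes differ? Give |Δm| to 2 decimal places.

|Δm| ≈ 8.26

Pogson: Δm = −2.5 log₁₀(ratio) = −2.5 log₁₀(2010) = −2.5 × 3.3032 = -8.258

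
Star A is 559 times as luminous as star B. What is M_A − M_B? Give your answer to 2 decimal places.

Pogson: ΔM = −2.5 log₁₀(ratio) = −2.5 log₁₀(559) = −2.5 × 2.7474 = -6.869
Star A is brighter, so it has the smaller magnitude: the difference is negative.

M_A − M_B ≈ -6.87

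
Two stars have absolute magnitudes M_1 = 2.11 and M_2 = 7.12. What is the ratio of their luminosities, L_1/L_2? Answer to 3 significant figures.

L_1/L_2 ≈ 101

ΔM = M_1 − M_2 = -5.01
L_1/L_2 = 10^(−0.4 ΔM) = 10^2.004 = 100.9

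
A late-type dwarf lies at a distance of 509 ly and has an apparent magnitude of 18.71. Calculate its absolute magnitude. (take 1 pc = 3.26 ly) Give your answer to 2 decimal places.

d = 509 ly / 3.26 = 156.1 pc
5 log₁₀(d/10 pc) = 5 log₁₀(156.1) − 5 = 5.968
M = m − 5 log₁₀(d/10) = 18.71 − 5.968 = 12.742

M ≈ 12.74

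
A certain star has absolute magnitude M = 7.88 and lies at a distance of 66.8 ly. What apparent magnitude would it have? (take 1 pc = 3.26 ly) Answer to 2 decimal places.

m ≈ 9.44

d = 66.8 ly / 3.26 = 20.49 pc
m = M + 5 log₁₀ d − 5 = 7.88 + 5·1.3116 − 5 = 9.438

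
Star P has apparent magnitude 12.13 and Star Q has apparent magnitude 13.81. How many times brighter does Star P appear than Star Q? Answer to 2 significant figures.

Magnitude difference = -1.68
Flux ratio = 10^(−0.4 Δm) = 10^(−0.4 × -1.68) = 10^0.672 = 4.699

4.7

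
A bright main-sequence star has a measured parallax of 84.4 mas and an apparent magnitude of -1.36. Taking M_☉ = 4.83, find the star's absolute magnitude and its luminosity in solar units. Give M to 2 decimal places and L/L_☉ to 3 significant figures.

d = 1/p = 1000/84.4 mas = 11.85 pc
M = m − 5 log₁₀ d + 5 = -1.36 − 5·1.0737 + 5 = -1.728
M − M_☉ = -1.728 − 4.83 = -6.558
L/L_☉ = 10^(−0.4 × -6.558) = 420.1

M ≈ -1.73; L/L_☉ ≈ 420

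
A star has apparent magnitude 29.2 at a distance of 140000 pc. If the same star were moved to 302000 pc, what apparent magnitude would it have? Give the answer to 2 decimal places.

m ≈ 30.87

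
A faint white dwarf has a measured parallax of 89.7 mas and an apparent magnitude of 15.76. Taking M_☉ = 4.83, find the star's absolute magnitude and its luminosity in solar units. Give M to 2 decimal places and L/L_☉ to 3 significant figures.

d = 1/p = 1000/89.7 mas = 11.15 pc
M = m − 5 log₁₀ d + 5 = 15.76 − 5·1.0472 + 5 = 15.524
M − M_☉ = 15.524 − 4.83 = 10.694
L/L_☉ = 10^(−0.4 × 10.694) = 5.277×10^-5

M ≈ 15.52; L/L_☉ ≈ 5.28×10^-5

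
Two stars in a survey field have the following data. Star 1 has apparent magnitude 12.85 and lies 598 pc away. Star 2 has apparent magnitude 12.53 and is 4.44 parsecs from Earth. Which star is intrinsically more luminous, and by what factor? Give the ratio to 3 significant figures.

Star 1 is more luminous, by a factor of 13500.

Star 1: M = m − 5 log₁₀ d + 5 = 12.85 − 5·2.7767 + 5 = 3.966
Star 2: M = m − 5 log₁₀ d + 5 = 12.53 − 5·0.6474 + 5 = 14.293
ΔM = M_1 − M_2 = 3.966 − (14.293) = -10.327; smaller M is more luminous → Star 1.
L ratio = 10^(0.4 |ΔM|) = 10^4.131 = 13510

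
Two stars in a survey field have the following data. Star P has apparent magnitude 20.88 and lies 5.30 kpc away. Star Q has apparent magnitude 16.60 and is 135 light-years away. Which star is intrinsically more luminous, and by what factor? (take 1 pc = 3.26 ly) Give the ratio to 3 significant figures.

Star P: d = 5.30 kpc = 5300 pc
Star P: M = m − 5 log₁₀ d + 5 = 20.88 − 5·3.7243 + 5 = 7.259
Star Q: d = 135 ly / 3.26 = 41.41 pc
Star Q: M = m − 5 log₁₀ d + 5 = 16.60 − 5·1.6171 + 5 = 13.514
ΔM = M_P − M_Q = 7.259 − (13.514) = -6.256; smaller M is more luminous → Star P.
L ratio = 10^(0.4 |ΔM|) = 10^2.502 = 317.9

Star P is more luminous, by a factor of 318.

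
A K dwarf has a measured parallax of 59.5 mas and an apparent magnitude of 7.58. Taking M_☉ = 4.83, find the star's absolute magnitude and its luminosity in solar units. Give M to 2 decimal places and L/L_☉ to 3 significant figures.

d = 1/p = 1000/59.5 mas = 16.81 pc
M = m − 5 log₁₀ d + 5 = 7.58 − 5·1.2255 + 5 = 6.453
M − M_☉ = 6.453 − 4.83 = 1.623
L/L_☉ = 10^(−0.4 × 1.623) = 0.2244

M ≈ 6.45; L/L_☉ ≈ 0.224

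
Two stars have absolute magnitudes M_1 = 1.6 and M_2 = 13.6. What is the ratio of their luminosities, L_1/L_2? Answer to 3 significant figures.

ΔM = M_1 − M_2 = -12.0
L_1/L_2 = 10^(−0.4 ΔM) = 10^4.800 = 63100

L_1/L_2 ≈ 63100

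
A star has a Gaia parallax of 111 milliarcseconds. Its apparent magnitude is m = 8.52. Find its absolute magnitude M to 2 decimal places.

M ≈ 8.75

p = 111 mas = 0.111″ → d = 1/p = 9.009 pc
5 log₁₀(d/10 pc) = 5 log₁₀(9.009) − 5 = -0.227
M = m − 5 log₁₀(d/10) = 8.52 + 0.227 = 8.747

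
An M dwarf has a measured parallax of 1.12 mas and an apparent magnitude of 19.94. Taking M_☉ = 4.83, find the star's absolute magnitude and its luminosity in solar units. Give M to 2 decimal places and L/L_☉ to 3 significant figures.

d = 1/p = 1000/1.12 mas = 892.9 pc
M = m − 5 log₁₀ d + 5 = 19.94 − 5·2.9508 + 5 = 10.186
M − M_☉ = 10.186 − 4.83 = 5.356
L/L_☉ = 10^(−0.4 × 5.356) = 7.204×10^-3

M ≈ 10.19; L/L_☉ ≈ 7.20×10^-3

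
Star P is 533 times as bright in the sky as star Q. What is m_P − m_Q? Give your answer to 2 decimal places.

m_P − m_Q ≈ -6.82

Pogson: Δm = −2.5 log₁₀(ratio) = −2.5 log₁₀(533) = −2.5 × 2.7267 = -6.817
Star P is brighter, so it has the smaller magnitude: the difference is negative.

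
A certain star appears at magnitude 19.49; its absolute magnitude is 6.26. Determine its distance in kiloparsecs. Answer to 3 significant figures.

d ≈ 4.43 kpc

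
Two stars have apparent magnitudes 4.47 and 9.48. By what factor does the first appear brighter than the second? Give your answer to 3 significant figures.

101

Δm = 4.47 − (9.48) = -5.01
Flux ratio = 10^(−0.4 Δm) = 10^(−0.4 × -5.01) = 10^2.004 = 100.9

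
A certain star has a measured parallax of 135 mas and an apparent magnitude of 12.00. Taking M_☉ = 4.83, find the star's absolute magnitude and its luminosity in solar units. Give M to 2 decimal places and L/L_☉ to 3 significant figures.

M ≈ 12.65; L/L_☉ ≈ 7.44×10^-4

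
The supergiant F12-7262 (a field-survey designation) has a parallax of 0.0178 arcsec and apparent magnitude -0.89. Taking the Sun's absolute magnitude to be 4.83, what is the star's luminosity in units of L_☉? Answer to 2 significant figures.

L/L_☉ ≈ 6100

d = 1/p = 1/0.0178″ = 56.18 pc
M = m − 5 log₁₀ d + 5 = -0.89 − 5·1.7496 + 5 = -4.638
M − M_☉ = -4.638 − 4.83 = -9.468
L/L_☉ = 10^(−0.4 × -9.468) = 6126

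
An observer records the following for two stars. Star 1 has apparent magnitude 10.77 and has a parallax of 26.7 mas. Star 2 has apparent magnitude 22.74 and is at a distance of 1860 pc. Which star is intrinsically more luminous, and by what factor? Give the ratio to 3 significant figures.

Star 1 is more luminous, by a factor of 24.9.

Star 1: p = 26.7 mas = 0.0267″ → d = 1/p = 37.45 pc
Star 1: M = m − 5 log₁₀ d + 5 = 10.77 − 5·1.5735 + 5 = 7.903
Star 2: M = m − 5 log₁₀ d + 5 = 22.74 − 5·3.2695 + 5 = 11.392
ΔM = M_1 − M_2 = 7.903 − (11.392) = -3.490; smaller M is more luminous → Star 1.
L ratio = 10^(0.4 |ΔM|) = 10^1.396 = 24.89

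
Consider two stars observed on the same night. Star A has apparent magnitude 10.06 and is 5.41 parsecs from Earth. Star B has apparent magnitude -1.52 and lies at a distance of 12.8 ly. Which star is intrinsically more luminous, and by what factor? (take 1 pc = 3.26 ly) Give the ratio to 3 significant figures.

Star B is more luminous, by a factor of 22600.

Star A: M = m − 5 log₁₀ d + 5 = 10.06 − 5·0.7332 + 5 = 11.394
Star B: d = 12.8 ly / 3.26 = 3.926 pc
Star B: M = m − 5 log₁₀ d + 5 = -1.52 − 5·0.5940 + 5 = 0.510
ΔM = M_A − M_B = 11.394 − (0.510) = 10.884; smaller M is more luminous → Star B.
L ratio = 10^(0.4 |ΔM|) = 10^4.354 = 22570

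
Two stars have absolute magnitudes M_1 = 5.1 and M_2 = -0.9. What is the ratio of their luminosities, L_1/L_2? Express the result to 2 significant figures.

ΔM = M_1 − M_2 = 6.0
L_1/L_2 = 10^(−0.4 ΔM) = 10^-2.400 = 3.981×10^-3

L_1/L_2 ≈ 4.0×10^-3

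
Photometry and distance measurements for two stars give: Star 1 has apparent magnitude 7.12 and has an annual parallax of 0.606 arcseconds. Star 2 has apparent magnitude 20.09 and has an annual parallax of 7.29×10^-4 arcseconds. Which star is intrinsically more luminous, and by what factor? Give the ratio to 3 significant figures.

Star 1: d = 1/p = 1/0.606″ = 1.650 pc
Star 1: M = m − 5 log₁₀ d + 5 = 7.12 − 5·0.2175 + 5 = 11.032
Star 2: d = 1/p = 1/7.29×10^-4″ = 1372 pc
Star 2: M = m − 5 log₁₀ d + 5 = 20.09 − 5·3.1373 + 5 = 9.404
ΔM = M_1 − M_2 = 11.032 − (9.404) = 1.629; smaller M is more luminous → Star 2.
L ratio = 10^(0.4 |ΔM|) = 10^0.651 = 4.482

Star 2 is more luminous, by a factor of 4.48.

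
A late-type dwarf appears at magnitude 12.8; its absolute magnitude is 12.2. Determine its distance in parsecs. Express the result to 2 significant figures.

Distance modulus: m − M = 12.8 − (12.2) = 0.600
m − M = 5 log₁₀ d − 5
log₁₀ d = (m − M)/5 + 1 = 1.1200
d = 10^1.1200 = 13.18 pc

d ≈ 13 pc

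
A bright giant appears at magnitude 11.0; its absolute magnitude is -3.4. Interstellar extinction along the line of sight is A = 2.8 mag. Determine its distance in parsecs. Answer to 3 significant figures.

d ≈ 2090 pc

m − M = 5 log₁₀(d/10 pc) + A  ⇒  11.0 − (-3.4) − 2.8 = 5 log₁₀(d/10)
11.600 = 5 log₁₀(d/10)
log₁₀ d = (m − M − A)/5 + 1 = 3.3200
d = 10^3.3200 = 2089 pc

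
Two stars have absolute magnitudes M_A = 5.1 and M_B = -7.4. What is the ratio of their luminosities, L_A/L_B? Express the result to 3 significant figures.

ΔM = M_A − M_B = 12.5
L_A/L_B = 10^(−0.4 ΔM) = 10^-5.000 = 1.000×10^-5

L_A/L_B ≈ 1.00×10^-5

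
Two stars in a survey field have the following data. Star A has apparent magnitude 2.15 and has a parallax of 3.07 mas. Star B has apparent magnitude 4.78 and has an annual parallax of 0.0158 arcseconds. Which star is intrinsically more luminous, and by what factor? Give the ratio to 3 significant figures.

Star A: p = 3.07 mas = 3.07×10^-3″ → d = 1/p = 325.7 pc
Star A: M = m − 5 log₁₀ d + 5 = 2.15 − 5·2.5129 + 5 = -5.414
Star B: d = 1/p = 1/0.0158″ = 63.29 pc
Star B: M = m − 5 log₁₀ d + 5 = 4.78 − 5·1.8013 + 5 = 0.773
ΔM = M_A − M_B = -5.414 − (0.773) = -6.188; smaller M is more luminous → Star A.
L ratio = 10^(0.4 |ΔM|) = 10^2.475 = 298.6

Star A is more luminous, by a factor of 299.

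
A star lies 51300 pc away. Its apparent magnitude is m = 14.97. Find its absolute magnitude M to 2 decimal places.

M ≈ -3.58

5 log₁₀(d/10 pc) = 5 log₁₀(51300) − 5 = 18.551
M = m − 5 log₁₀(d/10) = 14.97 − 18.551 = -3.581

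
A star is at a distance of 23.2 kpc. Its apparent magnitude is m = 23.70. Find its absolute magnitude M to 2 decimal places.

M ≈ 6.87

d = 23.2 kpc = 23200 pc
5 log₁₀(d/10 pc) = 5 log₁₀(23200) − 5 = 16.827
M = m − 5 log₁₀(d/10) = 23.70 − 16.827 = 6.873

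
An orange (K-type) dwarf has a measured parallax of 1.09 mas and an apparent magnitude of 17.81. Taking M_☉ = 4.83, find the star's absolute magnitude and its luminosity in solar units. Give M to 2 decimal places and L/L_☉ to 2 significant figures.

d = 1/p = 1000/1.09 mas = 917.4 pc
M = m − 5 log₁₀ d + 5 = 17.81 − 5·2.9626 + 5 = 7.997
M − M_☉ = 7.997 − 4.83 = 3.167
L/L_☉ = 10^(−0.4 × 3.167) = 0.05409

M ≈ 8.00; L/L_☉ ≈ 0.054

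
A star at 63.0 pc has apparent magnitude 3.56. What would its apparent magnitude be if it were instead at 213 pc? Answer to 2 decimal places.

m ≈ 6.21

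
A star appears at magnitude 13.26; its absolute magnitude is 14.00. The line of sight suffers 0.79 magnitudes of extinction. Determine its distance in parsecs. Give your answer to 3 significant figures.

d ≈ 4.94 pc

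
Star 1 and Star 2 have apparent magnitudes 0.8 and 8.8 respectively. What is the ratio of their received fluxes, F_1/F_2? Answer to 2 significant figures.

Δm = 0.8 − (8.8) = -8.0
Flux ratio = 10^(−0.4 Δm) = 10^(−0.4 × -8.0) = 10^3.200 = 1585

F_1/F_2 ≈ 1600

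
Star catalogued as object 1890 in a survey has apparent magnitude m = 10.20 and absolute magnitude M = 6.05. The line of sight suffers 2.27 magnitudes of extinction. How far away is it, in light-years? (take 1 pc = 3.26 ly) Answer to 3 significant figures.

d ≈ 77.5 ly

m − M = 5 log₁₀(d/10 pc) + A  ⇒  10.20 − (6.05) − 2.27 = 5 log₁₀(d/10)
1.880 = 5 log₁₀(d/10)
log₁₀ d = (m − M − A)/5 + 1 = 1.3760
d = 10^1.3760 = 23.77 pc
= 77.48 ly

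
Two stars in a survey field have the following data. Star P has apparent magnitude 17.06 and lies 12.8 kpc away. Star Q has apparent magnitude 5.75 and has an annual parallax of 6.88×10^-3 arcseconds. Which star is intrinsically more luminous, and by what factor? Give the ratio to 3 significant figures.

Star P: d = 12.8 kpc = 12800 pc
Star P: M = m − 5 log₁₀ d + 5 = 17.06 − 5·4.1072 + 5 = 1.524
Star Q: d = 1/p = 1/6.88×10^-3″ = 145.3 pc
Star Q: M = m − 5 log₁₀ d + 5 = 5.75 − 5·2.1624 + 5 = -0.062
ΔM = M_P − M_Q = 1.524 − (-0.062) = 1.586; smaller M is more luminous → Star Q.
L ratio = 10^(0.4 |ΔM|) = 10^0.634 = 4.309

Star Q is more luminous, by a factor of 4.31.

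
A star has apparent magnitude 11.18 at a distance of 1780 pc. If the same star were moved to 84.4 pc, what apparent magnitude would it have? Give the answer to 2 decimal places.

Flux ∝ 1/d², so Δm = 5 log₁₀(d₂/d₁) = 5 log₁₀(84.4/1780) = -6.620
m₂ = m₁ + Δm = 11.18 + (-6.620) = 4.560

m ≈ 4.56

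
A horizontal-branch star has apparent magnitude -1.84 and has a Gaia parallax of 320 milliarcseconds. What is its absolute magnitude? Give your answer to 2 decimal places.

M ≈ 0.69

p = 320 mas = 0.320″ → d = 1/p = 3.125 pc
5 log₁₀(d/10 pc) = 5 log₁₀(3.125) − 5 = -2.526
M = m − 5 log₁₀(d/10) = -1.84 + 2.526 = 0.686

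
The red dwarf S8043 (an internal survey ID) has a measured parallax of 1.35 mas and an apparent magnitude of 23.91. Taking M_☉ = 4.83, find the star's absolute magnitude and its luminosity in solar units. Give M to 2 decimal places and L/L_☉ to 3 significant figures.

d = 1/p = 1000/1.35 mas = 740.7 pc
M = m − 5 log₁₀ d + 5 = 23.91 − 5·2.8697 + 5 = 14.562
M − M_☉ = 14.562 − 4.83 = 9.732
L/L_☉ = 10^(−0.4 × 9.732) = 1.280×10^-4

M ≈ 14.56; L/L_☉ ≈ 1.28×10^-4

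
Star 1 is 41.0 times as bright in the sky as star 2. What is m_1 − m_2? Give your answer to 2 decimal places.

m_1 − m_2 ≈ -4.03

Pogson: Δm = −2.5 log₁₀(ratio) = −2.5 log₁₀(41.0) = −2.5 × 1.6128 = -4.032
Star 1 is brighter, so it has the smaller magnitude: the difference is negative.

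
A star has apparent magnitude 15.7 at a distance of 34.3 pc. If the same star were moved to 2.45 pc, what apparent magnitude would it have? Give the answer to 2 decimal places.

m ≈ 9.97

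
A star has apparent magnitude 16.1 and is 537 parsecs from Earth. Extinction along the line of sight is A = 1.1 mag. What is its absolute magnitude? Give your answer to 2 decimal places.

5 log₁₀(d/10 pc) = 5 log₁₀(537.0) − 5 = 8.650
M = m − 5 log₁₀(d/10) − A = 16.1 − 8.650 − 1.1 = 6.350

M ≈ 6.35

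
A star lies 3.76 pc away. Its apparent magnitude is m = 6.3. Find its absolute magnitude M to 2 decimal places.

M ≈ 8.42

5 log₁₀(d/10 pc) = 5 log₁₀(3.760) − 5 = -2.124
M = m − 5 log₁₀(d/10) = 6.3 + 2.124 = 8.424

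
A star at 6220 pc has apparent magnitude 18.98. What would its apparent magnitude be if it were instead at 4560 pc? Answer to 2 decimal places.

m ≈ 18.31

Flux ∝ 1/d², so Δm = 5 log₁₀(d₂/d₁) = 5 log₁₀(4560/6220) = -0.674
m₂ = m₁ + Δm = 18.98 + (-0.674) = 18.306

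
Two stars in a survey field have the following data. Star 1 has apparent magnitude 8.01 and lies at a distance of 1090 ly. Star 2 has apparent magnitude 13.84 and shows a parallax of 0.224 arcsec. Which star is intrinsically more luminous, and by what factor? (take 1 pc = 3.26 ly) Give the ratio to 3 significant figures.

Star 1 is more luminous, by a factor of 1.20×10^6.

Star 1: d = 1090 ly / 3.26 = 334.4 pc
Star 1: M = m − 5 log₁₀ d + 5 = 8.01 − 5·2.5242 + 5 = 0.389
Star 2: d = 1/p = 1/0.224″ = 4.464 pc
Star 2: M = m − 5 log₁₀ d + 5 = 13.84 − 5·0.6498 + 5 = 15.591
ΔM = M_1 − M_2 = 0.389 − (15.591) = -15.202; smaller M is more luminous → Star 1.
L ratio = 10^(0.4 |ΔM|) = 10^6.081 = 1.205×10^6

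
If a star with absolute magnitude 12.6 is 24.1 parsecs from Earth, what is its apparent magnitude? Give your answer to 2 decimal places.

m = M + 5 log₁₀ d − 5 = 12.6 + 5·1.3820 − 5 = 14.510

m ≈ 14.51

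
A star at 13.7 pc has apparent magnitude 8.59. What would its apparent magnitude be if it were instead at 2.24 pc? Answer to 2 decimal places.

Flux ∝ 1/d², so Δm = 5 log₁₀(d₂/d₁) = 5 log₁₀(2.24/13.7) = -3.932
m₂ = m₁ + Δm = 8.59 + (-3.932) = 4.658

m ≈ 4.66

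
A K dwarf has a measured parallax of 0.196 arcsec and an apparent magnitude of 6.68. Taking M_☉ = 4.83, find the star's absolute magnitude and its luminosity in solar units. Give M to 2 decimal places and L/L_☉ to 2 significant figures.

M ≈ 8.14; L/L_☉ ≈ 0.047

d = 1/p = 1/0.196″ = 5.102 pc
M = m − 5 log₁₀ d + 5 = 6.68 − 5·0.7077 + 5 = 8.141
M − M_☉ = 8.141 − 4.83 = 3.311
L/L_☉ = 10^(−0.4 × 3.311) = 0.04737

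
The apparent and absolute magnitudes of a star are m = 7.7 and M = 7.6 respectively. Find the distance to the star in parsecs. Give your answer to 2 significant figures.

d ≈ 10 pc

Distance modulus: m − M = 7.7 − (7.6) = 0.100
m − M = 5 log₁₀ d − 5
log₁₀ d = (m − M)/5 + 1 = 1.0200
d = 10^1.0200 = 10.47 pc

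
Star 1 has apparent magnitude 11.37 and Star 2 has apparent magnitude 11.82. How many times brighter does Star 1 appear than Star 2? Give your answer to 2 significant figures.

1.5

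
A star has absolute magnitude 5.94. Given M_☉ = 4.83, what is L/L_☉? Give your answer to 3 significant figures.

L/L_☉ ≈ 0.360

M − M_☉ = 5.94 − 4.83 = 1.110
L/L_☉ = 10^(−0.4 (M − M_☉)) = 10^-0.444 = 0.3597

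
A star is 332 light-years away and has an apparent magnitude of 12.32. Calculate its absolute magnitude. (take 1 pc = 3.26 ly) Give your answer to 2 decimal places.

M ≈ 7.28

d = 332 ly / 3.26 = 101.8 pc
5 log₁₀(d/10 pc) = 5 log₁₀(101.8) − 5 = 5.040
M = m − 5 log₁₀(d/10) = 12.32 − 5.040 = 7.280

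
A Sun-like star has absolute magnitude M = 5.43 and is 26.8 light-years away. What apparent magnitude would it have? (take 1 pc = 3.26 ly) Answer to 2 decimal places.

m ≈ 5.00

d = 26.8 ly / 3.26 = 8.221 pc
m = M + 5 log₁₀ d − 5 = 5.43 + 5·0.9149 − 5 = 5.005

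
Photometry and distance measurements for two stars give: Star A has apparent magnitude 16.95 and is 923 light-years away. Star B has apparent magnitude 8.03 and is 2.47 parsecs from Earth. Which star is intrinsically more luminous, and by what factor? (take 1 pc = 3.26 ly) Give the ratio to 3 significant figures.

Star A is more luminous, by a factor of 3.55.

Star A: d = 923 ly / 3.26 = 283.1 pc
Star A: M = m − 5 log₁₀ d + 5 = 16.95 − 5·2.4520 + 5 = 9.690
Star B: M = m − 5 log₁₀ d + 5 = 8.03 − 5·0.3927 + 5 = 11.067
ΔM = M_A − M_B = 9.690 − (11.067) = -1.376; smaller M is more luminous → Star A.
L ratio = 10^(0.4 |ΔM|) = 10^0.551 = 3.553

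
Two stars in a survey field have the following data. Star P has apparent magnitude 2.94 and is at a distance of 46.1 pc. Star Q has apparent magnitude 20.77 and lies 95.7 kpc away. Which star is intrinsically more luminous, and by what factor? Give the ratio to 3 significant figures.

Star P is more luminous, by a factor of 3.14.

Star P: M = m − 5 log₁₀ d + 5 = 2.94 − 5·1.6637 + 5 = -0.379
Star Q: d = 95.7 kpc = 95700 pc
Star Q: M = m − 5 log₁₀ d + 5 = 20.77 − 5·4.9809 + 5 = 0.865
ΔM = M_P − M_Q = -0.379 − (0.865) = -1.244; smaller M is more luminous → Star P.
L ratio = 10^(0.4 |ΔM|) = 10^0.498 = 3.145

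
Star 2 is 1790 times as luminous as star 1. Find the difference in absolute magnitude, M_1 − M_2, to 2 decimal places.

M_1 − M_2 ≈ 8.13

Pogson: ΔM = −2.5 log₁₀(ratio) = −2.5 log₁₀(1790) = −2.5 × 3.2529 = -8.132
Star 2 is brighter so has the smaller magnitude: M_1 − M_2 is positive.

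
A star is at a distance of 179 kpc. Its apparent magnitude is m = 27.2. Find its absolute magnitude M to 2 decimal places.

d = 179 kpc = 179000 pc
5 log₁₀(d/10 pc) = 5 log₁₀(179000) − 5 = 21.264
M = m − 5 log₁₀(d/10) = 27.2 − 21.264 = 5.936

M ≈ 5.94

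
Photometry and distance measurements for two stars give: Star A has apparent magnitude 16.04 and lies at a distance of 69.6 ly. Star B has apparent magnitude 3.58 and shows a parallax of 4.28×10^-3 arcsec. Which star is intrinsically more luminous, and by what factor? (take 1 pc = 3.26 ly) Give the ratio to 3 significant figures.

Star A: d = 69.6 ly / 3.26 = 21.35 pc
Star A: M = m − 5 log₁₀ d + 5 = 16.04 − 5·1.3294 + 5 = 14.393
Star B: d = 1/p = 1/4.28×10^-3″ = 233.6 pc
Star B: M = m − 5 log₁₀ d + 5 = 3.58 − 5·2.3686 + 5 = -3.263
ΔM = M_A − M_B = 14.393 − (-3.263) = 17.656; smaller M is more luminous → Star B.
L ratio = 10^(0.4 |ΔM|) = 10^7.062 = 1.154×10^7

Star B is more luminous, by a factor of 1.15×10^7.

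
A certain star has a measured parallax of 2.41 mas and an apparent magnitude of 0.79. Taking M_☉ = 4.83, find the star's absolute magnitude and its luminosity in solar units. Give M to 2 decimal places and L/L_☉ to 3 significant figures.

M ≈ -7.30; L/L_☉ ≈ 71100

d = 1/p = 1000/2.41 mas = 414.9 pc
M = m − 5 log₁₀ d + 5 = 0.79 − 5·2.6180 + 5 = -7.300
M − M_☉ = -7.300 − 4.83 = -12.130
L/L_☉ = 10^(−0.4 × -12.130) = 71120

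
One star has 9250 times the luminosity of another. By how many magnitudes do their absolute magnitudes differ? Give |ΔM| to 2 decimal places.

|ΔM| ≈ 9.92

Pogson: ΔM = −2.5 log₁₀(ratio) = −2.5 log₁₀(9250) = −2.5 × 3.9661 = -9.915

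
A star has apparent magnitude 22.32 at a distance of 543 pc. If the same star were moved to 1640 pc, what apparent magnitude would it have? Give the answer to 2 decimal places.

m ≈ 24.72

Flux ∝ 1/d², so Δm = 5 log₁₀(d₂/d₁) = 5 log₁₀(1640/543) = 2.400
m₂ = m₁ + Δm = 22.32 + (2.400) = 24.720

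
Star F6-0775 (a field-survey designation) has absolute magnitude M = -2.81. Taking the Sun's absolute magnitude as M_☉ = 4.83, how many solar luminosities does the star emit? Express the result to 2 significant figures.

L/L_☉ ≈ 1100

M − M_☉ = -2.81 − 4.83 = -7.640
L/L_☉ = 10^(−0.4 (M − M_☉)) = 10^3.056 = 1138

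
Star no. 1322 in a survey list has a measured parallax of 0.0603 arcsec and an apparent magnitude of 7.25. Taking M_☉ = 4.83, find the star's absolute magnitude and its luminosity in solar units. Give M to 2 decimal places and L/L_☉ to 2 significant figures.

M ≈ 6.15; L/L_☉ ≈ 0.30

d = 1/p = 1/0.0603″ = 16.58 pc
M = m − 5 log₁₀ d + 5 = 7.25 − 5·1.2197 + 5 = 6.152
M − M_☉ = 6.152 − 4.83 = 1.322
L/L_☉ = 10^(−0.4 × 1.322) = 0.2961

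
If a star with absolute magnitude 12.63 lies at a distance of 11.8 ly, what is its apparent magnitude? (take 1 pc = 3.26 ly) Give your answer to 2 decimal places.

m ≈ 10.42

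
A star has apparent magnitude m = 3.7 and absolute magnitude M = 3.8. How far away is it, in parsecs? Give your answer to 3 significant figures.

d ≈ 9.55 pc

Distance modulus: m − M = 3.7 − (3.8) = -0.100
m − M = 5 log₁₀ d − 5
log₁₀ d = (m − M)/5 + 1 = 0.9800
d = 10^0.9800 = 9.550 pc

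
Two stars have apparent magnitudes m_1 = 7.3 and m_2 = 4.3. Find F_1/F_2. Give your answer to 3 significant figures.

F_1/F_2 ≈ 0.0631

Δm = 7.3 − (4.3) = 3.0
Flux ratio = 10^(−0.4 Δm) = 10^(−0.4 × 3.0) = 10^-1.200 = 0.06310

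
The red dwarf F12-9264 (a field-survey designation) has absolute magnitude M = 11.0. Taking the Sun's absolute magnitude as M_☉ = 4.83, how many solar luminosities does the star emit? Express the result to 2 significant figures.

L/L_☉ ≈ 3.4×10^-3

M − M_☉ = 11.0 − 4.83 = 6.170
L/L_☉ = 10^(−0.4 (M − M_☉)) = 10^-2.468 = 3.404×10^-3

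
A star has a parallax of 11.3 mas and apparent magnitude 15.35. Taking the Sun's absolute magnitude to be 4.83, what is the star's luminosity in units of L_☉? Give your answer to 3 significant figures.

d = 1/p = 1000/11.3 mas = 88.50 pc
M = m − 5 log₁₀ d + 5 = 15.35 − 5·1.9469 + 5 = 10.615
M − M_☉ = 10.615 − 4.83 = 5.785
L/L_☉ = 10^(−0.4 × 5.785) = 4.851×10^-3

L/L_☉ ≈ 4.85×10^-3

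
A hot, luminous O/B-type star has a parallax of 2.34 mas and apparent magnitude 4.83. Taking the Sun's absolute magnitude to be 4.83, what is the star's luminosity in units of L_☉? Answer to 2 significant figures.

L/L_☉ ≈ 1800

d = 1/p = 1000/2.34 mas = 427.4 pc
M = m − 5 log₁₀ d + 5 = 4.83 − 5·2.6308 + 5 = -3.324
M − M_☉ = -3.324 − 4.83 = -8.154
L/L_☉ = 10^(−0.4 × -8.154) = 1826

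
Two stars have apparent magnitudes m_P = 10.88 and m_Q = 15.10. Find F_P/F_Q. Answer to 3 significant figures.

F_P/F_Q ≈ 48.8

Magnitude difference = -4.22
Flux ratio = 10^(−0.4 Δm) = 10^(−0.4 × -4.22) = 10^1.688 = 48.75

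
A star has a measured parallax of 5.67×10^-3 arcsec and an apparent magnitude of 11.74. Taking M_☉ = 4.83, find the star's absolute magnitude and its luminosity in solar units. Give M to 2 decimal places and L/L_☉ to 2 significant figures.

M ≈ 5.51; L/L_☉ ≈ 0.54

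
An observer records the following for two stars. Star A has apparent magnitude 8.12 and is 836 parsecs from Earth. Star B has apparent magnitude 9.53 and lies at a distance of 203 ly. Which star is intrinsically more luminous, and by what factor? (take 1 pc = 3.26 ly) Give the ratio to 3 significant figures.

Star A is more luminous, by a factor of 660.

Star A: M = m − 5 log₁₀ d + 5 = 8.12 − 5·2.9222 + 5 = -1.491
Star B: d = 203 ly / 3.26 = 62.27 pc
Star B: M = m − 5 log₁₀ d + 5 = 9.53 − 5·1.7943 + 5 = 5.559
ΔM = M_A − M_B = -1.491 − (5.559) = -7.050; smaller M is more luminous → Star A.
L ratio = 10^(0.4 |ΔM|) = 10^2.820 = 660.5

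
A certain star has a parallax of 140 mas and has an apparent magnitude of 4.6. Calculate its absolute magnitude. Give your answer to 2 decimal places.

p = 140 mas = 0.140″ → d = 1/p = 7.143 pc
5 log₁₀(d/10 pc) = 5 log₁₀(7.143) − 5 = -0.731
M = m − 5 log₁₀(d/10) = 4.6 + 0.731 = 5.331

M ≈ 5.33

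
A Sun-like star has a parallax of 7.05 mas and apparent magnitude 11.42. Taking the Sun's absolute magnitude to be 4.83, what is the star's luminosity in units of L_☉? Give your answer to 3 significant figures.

L/L_☉ ≈ 0.465

d = 1/p = 1000/7.05 mas = 141.8 pc
M = m − 5 log₁₀ d + 5 = 11.42 − 5·2.1518 + 5 = 5.661
M − M_☉ = 5.661 − 4.83 = 0.831
L/L_☉ = 10^(−0.4 × 0.831) = 0.4652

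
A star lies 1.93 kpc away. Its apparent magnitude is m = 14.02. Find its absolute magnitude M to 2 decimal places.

M ≈ 2.59

d = 1.93 kpc = 1930 pc
5 log₁₀(d/10 pc) = 5 log₁₀(1930) − 5 = 11.428
M = m − 5 log₁₀(d/10) = 14.02 − 11.428 = 2.592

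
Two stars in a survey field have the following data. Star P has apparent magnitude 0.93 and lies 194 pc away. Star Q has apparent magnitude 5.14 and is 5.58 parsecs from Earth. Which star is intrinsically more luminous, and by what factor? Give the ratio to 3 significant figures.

Star P: M = m − 5 log₁₀ d + 5 = 0.93 − 5·2.2878 + 5 = -5.509
Star Q: M = m − 5 log₁₀ d + 5 = 5.14 − 5·0.7466 + 5 = 6.407
ΔM = M_P − M_Q = -5.509 − (6.407) = -11.916; smaller M is more luminous → Star P.
L ratio = 10^(0.4 |ΔM|) = 10^4.766 = 58390

Star P is more luminous, by a factor of 58400.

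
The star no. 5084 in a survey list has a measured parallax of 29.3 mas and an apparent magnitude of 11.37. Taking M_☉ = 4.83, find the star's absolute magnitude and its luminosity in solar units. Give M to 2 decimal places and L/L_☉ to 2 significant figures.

d = 1/p = 1000/29.3 mas = 34.13 pc
M = m − 5 log₁₀ d + 5 = 11.37 − 5·1.5331 + 5 = 8.704
M − M_☉ = 8.704 − 4.83 = 3.874
L/L_☉ = 10^(−0.4 × 3.874) = 0.02820

M ≈ 8.70; L/L_☉ ≈ 0.028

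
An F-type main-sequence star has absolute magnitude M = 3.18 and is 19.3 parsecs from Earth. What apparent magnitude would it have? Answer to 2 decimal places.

m ≈ 4.61

m = M + 5 log₁₀ d − 5 = 3.18 + 5·1.2856 − 5 = 4.608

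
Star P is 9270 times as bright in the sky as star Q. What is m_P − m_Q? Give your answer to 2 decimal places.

m_P − m_Q ≈ -9.92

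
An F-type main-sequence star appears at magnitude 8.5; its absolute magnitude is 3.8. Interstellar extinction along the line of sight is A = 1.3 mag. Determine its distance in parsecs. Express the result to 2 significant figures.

d ≈ 48 pc

m − M = 5 log₁₀(d/10 pc) + A  ⇒  8.5 − (3.8) − 1.3 = 5 log₁₀(d/10)
3.400 = 5 log₁₀(d/10)
log₁₀ d = (m − M − A)/5 + 1 = 1.6800
d = 10^1.6800 = 47.86 pc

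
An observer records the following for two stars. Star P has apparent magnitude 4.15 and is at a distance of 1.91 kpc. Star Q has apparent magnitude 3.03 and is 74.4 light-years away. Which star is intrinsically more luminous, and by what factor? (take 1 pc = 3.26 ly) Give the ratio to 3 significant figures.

Star P: d = 1.91 kpc = 1910 pc
Star P: M = m − 5 log₁₀ d + 5 = 4.15 − 5·3.2810 + 5 = -7.255
Star Q: d = 74.4 ly / 3.26 = 22.82 pc
Star Q: M = m − 5 log₁₀ d + 5 = 3.03 − 5·1.3584 + 5 = 1.238
ΔM = M_P − M_Q = -7.255 − (1.238) = -8.493; smaller M is more luminous → Star P.
L ratio = 10^(0.4 |ΔM|) = 10^3.397 = 2497

Star P is more luminous, by a factor of 2500.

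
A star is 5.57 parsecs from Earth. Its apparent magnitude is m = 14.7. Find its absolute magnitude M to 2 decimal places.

M ≈ 15.97

5 log₁₀(d/10 pc) = 5 log₁₀(5.570) − 5 = -1.271
M = m − 5 log₁₀(d/10) = 14.7 + 1.271 = 15.971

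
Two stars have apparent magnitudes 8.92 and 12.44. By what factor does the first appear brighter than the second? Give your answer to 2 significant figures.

26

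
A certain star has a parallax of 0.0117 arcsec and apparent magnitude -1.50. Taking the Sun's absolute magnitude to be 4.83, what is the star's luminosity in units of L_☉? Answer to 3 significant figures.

d = 1/p = 1/0.0117″ = 85.47 pc
M = m − 5 log₁₀ d + 5 = -1.50 − 5·1.9318 + 5 = -6.159
M − M_☉ = -6.159 − 4.83 = -10.989
L/L_☉ = 10^(−0.4 × -10.989) = 24870

L/L_☉ ≈ 24900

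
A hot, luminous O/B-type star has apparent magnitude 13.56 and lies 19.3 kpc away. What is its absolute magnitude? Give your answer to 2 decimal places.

M ≈ -2.87

d = 19.3 kpc = 19300 pc
5 log₁₀(d/10 pc) = 5 log₁₀(19300) − 5 = 16.428
M = m − 5 log₁₀(d/10) = 13.56 − 16.428 = -2.868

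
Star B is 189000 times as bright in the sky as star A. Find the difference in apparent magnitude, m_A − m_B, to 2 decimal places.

m_A − m_B ≈ 13.19

Pogson: Δm = −2.5 log₁₀(ratio) = −2.5 log₁₀(189000) = −2.5 × 5.2765 = -13.191
Star B is brighter so has the smaller magnitude: m_A − m_B is positive.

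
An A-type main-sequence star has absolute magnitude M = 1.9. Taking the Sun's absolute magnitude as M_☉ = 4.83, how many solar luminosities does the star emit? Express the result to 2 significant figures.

L/L_☉ ≈ 15

M − M_☉ = 1.9 − 4.83 = -2.930
L/L_☉ = 10^(−0.4 (M − M_☉)) = 10^1.172 = 14.86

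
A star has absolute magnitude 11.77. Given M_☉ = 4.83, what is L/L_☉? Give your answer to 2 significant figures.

L/L_☉ ≈ 1.7×10^-3

M − M_☉ = 11.77 − 4.83 = 6.940
L/L_☉ = 10^(−0.4 (M − M_☉)) = 10^-2.776 = 1.675×10^-3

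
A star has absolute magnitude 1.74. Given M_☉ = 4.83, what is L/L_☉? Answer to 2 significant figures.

L/L_☉ ≈ 17

M − M_☉ = 1.74 − 4.83 = -3.090
L/L_☉ = 10^(−0.4 (M − M_☉)) = 10^1.236 = 17.22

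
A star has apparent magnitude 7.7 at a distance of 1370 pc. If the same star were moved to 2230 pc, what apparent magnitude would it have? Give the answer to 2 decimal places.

m ≈ 8.76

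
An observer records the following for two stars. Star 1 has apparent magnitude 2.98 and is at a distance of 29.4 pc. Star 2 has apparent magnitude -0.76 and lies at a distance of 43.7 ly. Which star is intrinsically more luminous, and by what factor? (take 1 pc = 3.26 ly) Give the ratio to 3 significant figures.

Star 1: M = m − 5 log₁₀ d + 5 = 2.98 − 5·1.4683 + 5 = 0.638
Star 2: d = 43.7 ly / 3.26 = 13.40 pc
Star 2: M = m − 5 log₁₀ d + 5 = -0.76 − 5·1.1273 + 5 = -1.396
ΔM = M_1 − M_2 = 0.638 − (-1.396) = 2.035; smaller M is more luminous → Star 2.
L ratio = 10^(0.4 |ΔM|) = 10^0.814 = 6.514

Star 2 is more luminous, by a factor of 6.51.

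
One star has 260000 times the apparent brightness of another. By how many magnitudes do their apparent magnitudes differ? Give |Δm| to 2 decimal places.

|Δm| ≈ 13.54

Pogson: Δm = −2.5 log₁₀(ratio) = −2.5 log₁₀(260000) = −2.5 × 5.4150 = -13.537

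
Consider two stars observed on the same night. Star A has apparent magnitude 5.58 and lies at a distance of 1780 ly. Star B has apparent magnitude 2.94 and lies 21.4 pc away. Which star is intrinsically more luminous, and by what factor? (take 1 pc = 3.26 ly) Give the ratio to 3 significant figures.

Star A is more luminous, by a factor of 57.2.

Star A: d = 1780 ly / 3.26 = 546.0 pc
Star A: M = m − 5 log₁₀ d + 5 = 5.58 − 5·2.7372 + 5 = -3.106
Star B: M = m − 5 log₁₀ d + 5 = 2.94 − 5·1.3304 + 5 = 1.288
ΔM = M_A − M_B = -3.106 − (1.288) = -4.394; smaller M is more luminous → Star A.
L ratio = 10^(0.4 |ΔM|) = 10^1.758 = 57.22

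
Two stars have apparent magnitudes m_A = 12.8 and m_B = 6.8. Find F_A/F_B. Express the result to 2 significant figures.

F_A/F_B ≈ 4.0×10^-3

Magnitude difference = 6.0
Flux ratio = 10^(−0.4 Δm) = 10^(−0.4 × 6.0) = 10^-2.400 = 3.981×10^-3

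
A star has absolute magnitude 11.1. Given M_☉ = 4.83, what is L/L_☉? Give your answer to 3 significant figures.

M − M_☉ = 11.1 − 4.83 = 6.270
L/L_☉ = 10^(−0.4 (M − M_☉)) = 10^-2.508 = 3.105×10^-3

L/L_☉ ≈ 3.10×10^-3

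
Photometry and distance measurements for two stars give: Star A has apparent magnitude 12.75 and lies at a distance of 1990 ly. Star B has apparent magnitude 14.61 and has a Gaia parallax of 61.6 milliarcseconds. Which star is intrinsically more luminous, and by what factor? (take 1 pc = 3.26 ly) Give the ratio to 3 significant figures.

Star A is more luminous, by a factor of 7840.

Star A: d = 1990 ly / 3.26 = 610.4 pc
Star A: M = m − 5 log₁₀ d + 5 = 12.75 − 5·2.7856 + 5 = 3.822
Star B: p = 61.6 mas = 0.0616″ → d = 1/p = 16.23 pc
Star B: M = m − 5 log₁₀ d + 5 = 14.61 − 5·1.2104 + 5 = 13.558
ΔM = M_A − M_B = 3.822 − (13.558) = -9.736; smaller M is more luminous → Star A.
L ratio = 10^(0.4 |ΔM|) = 10^3.894 = 7842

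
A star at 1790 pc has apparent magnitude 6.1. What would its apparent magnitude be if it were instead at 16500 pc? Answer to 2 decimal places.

m ≈ 10.92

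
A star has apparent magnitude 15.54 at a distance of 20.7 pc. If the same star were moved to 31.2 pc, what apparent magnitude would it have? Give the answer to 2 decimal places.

Flux ∝ 1/d², so Δm = 5 log₁₀(d₂/d₁) = 5 log₁₀(31.2/20.7) = 0.891
m₂ = m₁ + Δm = 15.54 + (0.891) = 16.431

m ≈ 16.43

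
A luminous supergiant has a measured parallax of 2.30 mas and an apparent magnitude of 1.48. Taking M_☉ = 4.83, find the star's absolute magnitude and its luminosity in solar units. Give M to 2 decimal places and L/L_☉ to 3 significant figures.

M ≈ -6.71; L/L_☉ ≈ 41400

d = 1/p = 1000/2.30 mas = 434.8 pc
M = m − 5 log₁₀ d + 5 = 1.48 − 5·2.6383 + 5 = -6.711
M − M_☉ = -6.711 − 4.83 = -11.541
L/L_☉ = 10^(−0.4 × -11.541) = 41360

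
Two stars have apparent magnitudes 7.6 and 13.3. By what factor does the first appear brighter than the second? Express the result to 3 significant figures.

191

Δm = 7.6 − (13.3) = -5.7
Flux ratio = 10^(−0.4 Δm) = 10^(−0.4 × -5.7) = 10^2.280 = 190.5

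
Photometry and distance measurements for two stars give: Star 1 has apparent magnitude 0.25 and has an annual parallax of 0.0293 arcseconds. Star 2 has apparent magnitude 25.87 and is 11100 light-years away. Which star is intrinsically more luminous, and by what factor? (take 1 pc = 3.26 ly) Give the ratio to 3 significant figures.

Star 1: d = 1/p = 1/0.0293″ = 34.13 pc
Star 1: M = m − 5 log₁₀ d + 5 = 0.25 − 5·1.5331 + 5 = -2.416
Star 2: d = 11100 ly / 3.26 = 3405 pc
Star 2: M = m − 5 log₁₀ d + 5 = 25.87 − 5·3.5321 + 5 = 13.209
ΔM = M_1 − M_2 = -2.416 − (13.209) = -15.625; smaller M is more luminous → Star 1.
L ratio = 10^(0.4 |ΔM|) = 10^6.250 = 1.779×10^6

Star 1 is more luminous, by a factor of 1.78×10^6.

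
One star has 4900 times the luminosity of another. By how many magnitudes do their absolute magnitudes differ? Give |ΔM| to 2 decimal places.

|ΔM| ≈ 9.23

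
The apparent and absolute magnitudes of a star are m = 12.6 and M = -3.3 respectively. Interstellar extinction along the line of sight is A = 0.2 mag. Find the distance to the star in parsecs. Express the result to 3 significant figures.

d ≈ 13800 pc

m − M = 5 log₁₀(d/10 pc) + A  ⇒  12.6 − (-3.3) − 0.2 = 5 log₁₀(d/10)
15.700 = 5 log₁₀(d/10)
log₁₀ d = (m − M − A)/5 + 1 = 4.1400
d = 10^4.1400 = 13800 pc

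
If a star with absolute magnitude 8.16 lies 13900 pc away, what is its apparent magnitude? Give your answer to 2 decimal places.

m ≈ 23.88

m = M + 5 log₁₀ d − 5 = 8.16 + 5·4.1430 − 5 = 23.875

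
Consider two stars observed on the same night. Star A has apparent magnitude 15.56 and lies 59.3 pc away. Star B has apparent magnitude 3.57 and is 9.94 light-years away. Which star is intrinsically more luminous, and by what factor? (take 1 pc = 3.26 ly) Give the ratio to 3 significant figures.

Star B is more luminous, by a factor of 165.

Star A: M = m − 5 log₁₀ d + 5 = 15.56 − 5·1.7731 + 5 = 11.695
Star B: d = 9.94 ly / 3.26 = 3.049 pc
Star B: M = m − 5 log₁₀ d + 5 = 3.57 − 5·0.4842 + 5 = 6.149
ΔM = M_A − M_B = 11.695 − (6.149) = 5.546; smaller M is more luminous → Star B.
L ratio = 10^(0.4 |ΔM|) = 10^2.218 = 165.3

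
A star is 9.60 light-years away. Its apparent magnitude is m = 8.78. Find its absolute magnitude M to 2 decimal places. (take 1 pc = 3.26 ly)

d = 9.60 ly / 3.26 = 2.945 pc
5 log₁₀(d/10 pc) = 5 log₁₀(2.945) − 5 = -2.655
M = m − 5 log₁₀(d/10) = 8.78 + 2.655 = 11.435

M ≈ 11.43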